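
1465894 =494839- - 971055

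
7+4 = 11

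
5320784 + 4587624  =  9908408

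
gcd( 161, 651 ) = 7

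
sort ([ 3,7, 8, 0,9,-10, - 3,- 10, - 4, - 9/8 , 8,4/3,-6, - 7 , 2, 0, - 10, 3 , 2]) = [ - 10, - 10, - 10, - 7, - 6, - 4,  -  3, - 9/8,0, 0, 4/3, 2, 2, 3, 3, 7, 8,8 , 9]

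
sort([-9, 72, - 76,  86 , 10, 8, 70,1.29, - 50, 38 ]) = [  -  76, - 50,  -  9,1.29, 8 , 10,38, 70,72,86]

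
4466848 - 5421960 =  - 955112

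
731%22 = 5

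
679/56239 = 679/56239= 0.01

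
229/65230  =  229/65230 = 0.00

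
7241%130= 91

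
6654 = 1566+5088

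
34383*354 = 12171582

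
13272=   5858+7414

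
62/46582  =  31/23291= 0.00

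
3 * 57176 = 171528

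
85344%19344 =7968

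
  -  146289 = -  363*403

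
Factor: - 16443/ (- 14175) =5^( - 2 )*29^1 = 29/25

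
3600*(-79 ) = -284400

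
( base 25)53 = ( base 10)128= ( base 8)200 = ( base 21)62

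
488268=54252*9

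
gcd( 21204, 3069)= 279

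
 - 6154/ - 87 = 70 + 64/87 = 70.74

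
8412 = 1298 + 7114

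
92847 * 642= 59607774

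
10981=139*79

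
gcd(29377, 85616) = 1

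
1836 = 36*51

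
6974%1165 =1149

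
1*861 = 861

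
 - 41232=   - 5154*8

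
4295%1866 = 563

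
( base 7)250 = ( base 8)205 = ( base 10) 133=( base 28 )4L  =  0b10000101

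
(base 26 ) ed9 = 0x2653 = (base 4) 2121103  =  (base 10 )9811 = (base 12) 5817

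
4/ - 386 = -1 + 191/193 = -0.01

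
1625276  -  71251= 1554025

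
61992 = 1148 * 54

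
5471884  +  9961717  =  15433601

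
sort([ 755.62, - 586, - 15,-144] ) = [  -  586, - 144, - 15,755.62 ] 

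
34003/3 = 34003/3 = 11334.33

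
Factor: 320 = 2^6*5^1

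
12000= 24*500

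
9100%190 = 170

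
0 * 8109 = 0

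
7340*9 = 66060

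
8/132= 2/33= 0.06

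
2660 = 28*95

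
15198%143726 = 15198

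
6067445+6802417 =12869862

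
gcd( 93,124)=31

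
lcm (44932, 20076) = 943572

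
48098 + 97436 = 145534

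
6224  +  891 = 7115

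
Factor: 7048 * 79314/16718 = 2^3*3^1*13^( - 1)*643^( - 1)*881^1 * 13219^1 = 279502536/8359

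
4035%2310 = 1725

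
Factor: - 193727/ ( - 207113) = 193727^1*207113^( - 1) 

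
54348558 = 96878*561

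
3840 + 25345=29185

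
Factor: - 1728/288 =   -  2^1 * 3^1 =- 6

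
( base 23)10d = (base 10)542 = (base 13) 329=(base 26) KM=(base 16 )21e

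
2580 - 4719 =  - 2139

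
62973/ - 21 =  -20991/7 =- 2998.71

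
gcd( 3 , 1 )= 1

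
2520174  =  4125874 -1605700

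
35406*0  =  0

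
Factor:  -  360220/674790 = -434/813 = -2^1 * 3^( - 1)*7^1*31^1*271^(  -  1)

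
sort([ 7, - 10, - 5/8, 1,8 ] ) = [ - 10,-5/8, 1 , 7,8]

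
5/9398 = 5/9398 = 0.00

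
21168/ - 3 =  - 7056/1  =  -7056.00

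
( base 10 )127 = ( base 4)1333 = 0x7F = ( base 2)1111111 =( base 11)106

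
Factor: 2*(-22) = - 2^2*11^1 = - 44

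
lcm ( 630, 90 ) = 630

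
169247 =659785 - 490538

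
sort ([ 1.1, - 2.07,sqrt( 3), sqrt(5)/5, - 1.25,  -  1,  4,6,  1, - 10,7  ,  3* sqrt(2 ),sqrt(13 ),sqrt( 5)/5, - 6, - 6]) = [ - 10, - 6, - 6, - 2.07, - 1.25,-1, sqrt (5) /5,sqrt(5)/5,1, 1.1, sqrt(3 ), sqrt( 13 ),4,3 * sqrt(2),6, 7] 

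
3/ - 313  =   -1 + 310/313 =-0.01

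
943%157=1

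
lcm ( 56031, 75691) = 4314387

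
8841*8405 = 74308605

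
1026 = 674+352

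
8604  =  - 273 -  - 8877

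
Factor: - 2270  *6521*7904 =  - 117000303680 = - 2^6*5^1*13^1*19^1*227^1*6521^1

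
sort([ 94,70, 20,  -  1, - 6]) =[  -  6,-1, 20,70,94]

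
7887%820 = 507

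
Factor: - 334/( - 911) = 2^1*167^1 * 911^( - 1 )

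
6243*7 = 43701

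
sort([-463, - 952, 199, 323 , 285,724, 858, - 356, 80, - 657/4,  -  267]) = [ - 952, - 463, - 356,-267, - 657/4, 80, 199,285,323, 724, 858] 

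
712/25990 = 356/12995 = 0.03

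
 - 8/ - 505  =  8/505= 0.02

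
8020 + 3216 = 11236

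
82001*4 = 328004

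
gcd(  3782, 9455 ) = 1891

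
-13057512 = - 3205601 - 9851911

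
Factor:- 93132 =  - 2^2*3^2* 13^1*199^1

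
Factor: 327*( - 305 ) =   -  99735 =- 3^1*5^1 * 61^1*109^1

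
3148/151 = 20 + 128/151 = 20.85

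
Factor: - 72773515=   -  5^1*17^1*  19^1*45061^1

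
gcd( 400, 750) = 50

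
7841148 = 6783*1156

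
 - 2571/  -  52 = 2571/52= 49.44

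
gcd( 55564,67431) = 1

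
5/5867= 5/5867= 0.00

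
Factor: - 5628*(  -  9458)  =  53229624 = 2^3*3^1*7^1*67^1*4729^1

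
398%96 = 14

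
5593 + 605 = 6198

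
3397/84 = 40+37/84 = 40.44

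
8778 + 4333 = 13111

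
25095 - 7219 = 17876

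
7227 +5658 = 12885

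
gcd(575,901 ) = 1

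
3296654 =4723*698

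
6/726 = 1/121 = 0.01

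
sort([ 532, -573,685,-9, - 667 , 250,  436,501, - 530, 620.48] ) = [ - 667, - 573, - 530, - 9, 250 , 436 , 501, 532,620.48,685 ]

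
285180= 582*490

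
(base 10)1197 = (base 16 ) 4ad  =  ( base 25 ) 1mm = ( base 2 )10010101101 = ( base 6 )5313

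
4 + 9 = 13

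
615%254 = 107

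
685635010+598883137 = 1284518147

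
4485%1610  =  1265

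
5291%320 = 171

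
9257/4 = 9257/4=2314.25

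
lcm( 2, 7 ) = 14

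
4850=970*5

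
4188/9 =465  +  1/3 =465.33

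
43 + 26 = 69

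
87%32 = 23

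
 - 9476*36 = -341136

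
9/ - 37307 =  - 9/37307 = - 0.00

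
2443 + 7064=9507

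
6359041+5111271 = 11470312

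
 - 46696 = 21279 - 67975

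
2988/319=9+117/319 = 9.37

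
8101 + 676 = 8777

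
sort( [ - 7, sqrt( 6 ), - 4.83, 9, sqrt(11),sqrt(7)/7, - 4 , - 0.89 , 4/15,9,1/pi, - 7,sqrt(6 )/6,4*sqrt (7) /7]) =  [ - 7 , - 7,-4.83, - 4,-0.89,4/15, 1/pi , sqrt(7)/7, sqrt( 6)/6 , 4 * sqrt(7 ) /7,  sqrt( 6) , sqrt(11),9,  9]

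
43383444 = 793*54708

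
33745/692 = 48+529/692 =48.76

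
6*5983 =35898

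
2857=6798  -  3941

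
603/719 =603/719  =  0.84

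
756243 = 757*999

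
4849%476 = 89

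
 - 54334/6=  - 27167/3 = - 9055.67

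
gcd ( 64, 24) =8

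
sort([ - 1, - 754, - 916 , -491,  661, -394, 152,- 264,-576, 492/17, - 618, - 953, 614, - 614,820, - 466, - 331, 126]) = [ - 953, - 916,  -  754,-618, - 614, - 576, -491, - 466, - 394, - 331 , - 264, - 1,492/17, 126, 152, 614,661,820 ]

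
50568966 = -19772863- -70341829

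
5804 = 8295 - 2491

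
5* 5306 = 26530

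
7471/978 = 7 + 625/978 = 7.64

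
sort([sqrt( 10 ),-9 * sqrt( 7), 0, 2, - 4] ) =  [ - 9*sqrt( 7),-4 , 0, 2,sqrt (10) ] 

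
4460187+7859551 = 12319738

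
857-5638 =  - 4781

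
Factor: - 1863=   -  3^4*23^1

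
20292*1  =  20292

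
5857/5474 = 5857/5474 = 1.07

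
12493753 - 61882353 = - 49388600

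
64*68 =4352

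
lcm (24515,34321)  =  171605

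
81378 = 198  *411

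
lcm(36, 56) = 504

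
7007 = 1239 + 5768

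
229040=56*4090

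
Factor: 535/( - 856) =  - 5/8 = - 2^(  -  3)*5^1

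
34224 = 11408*3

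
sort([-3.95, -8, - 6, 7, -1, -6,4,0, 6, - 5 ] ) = [ - 8, - 6,- 6,-5, - 3.95,-1 , 0  ,  4, 6, 7]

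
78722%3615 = 2807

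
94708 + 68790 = 163498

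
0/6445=0 = 0.00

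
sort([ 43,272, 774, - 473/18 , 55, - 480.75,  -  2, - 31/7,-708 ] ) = [ - 708,  -  480.75, - 473/18,-31/7, - 2, 43, 55,272, 774 ] 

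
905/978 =905/978= 0.93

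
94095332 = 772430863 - 678335531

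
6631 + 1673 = 8304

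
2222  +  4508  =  6730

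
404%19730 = 404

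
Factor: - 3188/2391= -2^2*3^( - 1 ) = -4/3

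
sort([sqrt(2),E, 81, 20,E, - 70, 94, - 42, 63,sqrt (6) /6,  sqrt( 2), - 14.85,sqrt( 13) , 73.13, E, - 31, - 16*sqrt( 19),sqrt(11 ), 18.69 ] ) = [ - 70 ,  -  16*sqrt ( 19), - 42 , - 31, - 14.85,sqrt(6 ) /6, sqrt( 2), sqrt( 2), E,E, E, sqrt (11 ), sqrt( 13) , 18.69,  20,63, 73.13,  81 , 94]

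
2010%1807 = 203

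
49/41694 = 49/41694 = 0.00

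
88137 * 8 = 705096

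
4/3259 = 4/3259 = 0.00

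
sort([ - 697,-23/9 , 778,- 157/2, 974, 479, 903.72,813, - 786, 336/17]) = [- 786,-697,-157/2,  -  23/9, 336/17,479, 778,813,903.72,974] 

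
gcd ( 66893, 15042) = 1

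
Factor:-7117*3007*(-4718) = 2^1*7^1* 11^1*31^1*97^1 * 337^1*647^1=100969064042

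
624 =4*156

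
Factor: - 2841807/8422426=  - 2^(-1)*3^1*53^1*61^1*89^( - 1 )*293^1* 47317^( - 1)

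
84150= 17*4950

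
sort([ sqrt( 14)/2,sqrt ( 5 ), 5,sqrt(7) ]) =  [ sqrt( 14)/2,sqrt(  5 ) , sqrt(7 ),5]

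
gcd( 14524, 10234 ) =2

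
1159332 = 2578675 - 1419343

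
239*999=238761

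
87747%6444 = 3975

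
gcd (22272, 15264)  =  96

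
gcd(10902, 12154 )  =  2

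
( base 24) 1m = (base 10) 46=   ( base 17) 2C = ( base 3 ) 1201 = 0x2e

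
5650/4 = 2825/2 =1412.50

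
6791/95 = 71 + 46/95 = 71.48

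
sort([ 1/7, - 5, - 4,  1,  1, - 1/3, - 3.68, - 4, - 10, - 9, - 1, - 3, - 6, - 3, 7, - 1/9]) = [  -  10, - 9, -6, - 5, - 4, - 4, - 3.68, - 3, - 3, - 1, - 1/3, - 1/9,1/7, 1, 1,7]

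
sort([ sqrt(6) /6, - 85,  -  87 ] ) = [-87,-85, sqrt( 6 ) /6 ]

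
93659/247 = 379 + 46/247 = 379.19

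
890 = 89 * 10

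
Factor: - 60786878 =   -  2^1*2699^1*11261^1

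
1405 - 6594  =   - 5189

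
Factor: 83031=3^1 * 13^1*2129^1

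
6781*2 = 13562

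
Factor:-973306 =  - 2^1 * 486653^1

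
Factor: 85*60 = 2^2 * 3^1*5^2*17^1 = 5100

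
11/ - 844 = -11/844 = - 0.01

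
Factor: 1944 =2^3*3^5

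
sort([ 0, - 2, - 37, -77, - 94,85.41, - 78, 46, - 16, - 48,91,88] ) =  [ - 94, - 78, - 77,- 48, - 37,-16,  -  2, 0,46,85.41, 88, 91]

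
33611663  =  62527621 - 28915958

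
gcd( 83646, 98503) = 1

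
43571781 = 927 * 47003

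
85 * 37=3145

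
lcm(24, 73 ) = 1752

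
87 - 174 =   -  87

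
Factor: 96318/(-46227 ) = - 32106/15409 = - 2^1*3^1*19^(  -  1)*811^(-1)*5351^1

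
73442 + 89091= 162533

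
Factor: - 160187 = -41^1*3907^1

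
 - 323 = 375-698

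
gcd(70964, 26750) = 2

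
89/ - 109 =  - 1+ 20/109  =  -  0.82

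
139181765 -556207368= - 417025603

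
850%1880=850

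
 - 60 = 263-323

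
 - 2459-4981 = - 7440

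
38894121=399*97479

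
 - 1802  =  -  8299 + 6497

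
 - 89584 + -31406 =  - 120990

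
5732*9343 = 53554076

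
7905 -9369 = -1464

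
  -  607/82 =- 8 + 49/82  =  - 7.40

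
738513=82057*9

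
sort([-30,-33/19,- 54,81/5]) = [ - 54,-30 , - 33/19, 81/5]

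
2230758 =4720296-2489538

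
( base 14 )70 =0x62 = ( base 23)46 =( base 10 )98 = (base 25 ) 3N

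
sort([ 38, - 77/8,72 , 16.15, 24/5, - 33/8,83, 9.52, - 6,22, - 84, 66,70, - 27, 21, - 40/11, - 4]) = [ - 84, - 27, - 77/8, -6, - 33/8, - 4,-40/11, 24/5, 9.52,  16.15, 21, 22, 38,66,70, 72, 83]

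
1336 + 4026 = 5362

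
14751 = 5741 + 9010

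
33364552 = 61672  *541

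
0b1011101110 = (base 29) PP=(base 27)10L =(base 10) 750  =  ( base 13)459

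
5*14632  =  73160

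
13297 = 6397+6900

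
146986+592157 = 739143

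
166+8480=8646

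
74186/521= 74186/521 =142.39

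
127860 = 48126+79734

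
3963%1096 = 675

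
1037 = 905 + 132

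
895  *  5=4475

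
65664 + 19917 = 85581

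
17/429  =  17/429 = 0.04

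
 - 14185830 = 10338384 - 24524214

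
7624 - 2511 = 5113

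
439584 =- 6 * (  -  73264 )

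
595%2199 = 595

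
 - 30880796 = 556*( - 55541 )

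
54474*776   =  42271824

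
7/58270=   7/58270 = 0.00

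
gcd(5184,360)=72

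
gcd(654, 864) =6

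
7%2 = 1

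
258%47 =23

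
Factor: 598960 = 2^4*5^1*7487^1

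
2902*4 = 11608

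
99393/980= 101 + 59/140  =  101.42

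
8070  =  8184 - 114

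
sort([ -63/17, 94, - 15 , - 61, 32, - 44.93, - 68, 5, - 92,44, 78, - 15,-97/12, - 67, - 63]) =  [-92, - 68,-67, - 63, - 61, - 44.93, - 15, - 15, - 97/12, - 63/17,5,32,44,78,94 ] 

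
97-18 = 79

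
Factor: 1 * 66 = 66 = 2^1*3^1 * 11^1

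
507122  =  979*518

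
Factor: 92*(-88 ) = -2^5*11^1 * 23^1=- 8096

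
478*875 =418250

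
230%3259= 230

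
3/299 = 3/299 = 0.01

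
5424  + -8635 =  - 3211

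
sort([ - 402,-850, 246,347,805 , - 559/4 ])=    [ -850, - 402,-559/4, 246, 347, 805]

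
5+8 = 13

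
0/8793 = 0=0.00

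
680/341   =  680/341 = 1.99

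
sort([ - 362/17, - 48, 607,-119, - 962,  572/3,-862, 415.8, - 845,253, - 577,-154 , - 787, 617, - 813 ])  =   [ - 962, - 862, - 845, - 813 ,-787,-577, - 154, - 119, - 48, -362/17,572/3,253,415.8,607,617 ] 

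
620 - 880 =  - 260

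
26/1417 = 2/109 = 0.02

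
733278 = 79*9282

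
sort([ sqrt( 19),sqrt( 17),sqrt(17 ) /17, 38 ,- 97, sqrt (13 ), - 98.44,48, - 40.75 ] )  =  [-98.44, - 97,-40.75,sqrt( 17) /17,sqrt( 13 ),sqrt(17 ) , sqrt( 19 ), 38, 48 ]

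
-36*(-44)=1584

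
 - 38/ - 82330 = 19/41165=0.00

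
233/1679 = 233/1679 =0.14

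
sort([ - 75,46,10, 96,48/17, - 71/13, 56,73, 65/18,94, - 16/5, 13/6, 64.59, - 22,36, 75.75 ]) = [  -  75, - 22, - 71/13, - 16/5, 13/6,48/17 , 65/18,  10,36,46 , 56,64.59,73, 75.75,94,96] 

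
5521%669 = 169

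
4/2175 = 4/2175 = 0.00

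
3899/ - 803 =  - 5+116/803 = -4.86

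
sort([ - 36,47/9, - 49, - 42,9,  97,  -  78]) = [ - 78, - 49, - 42, - 36,47/9,9,97]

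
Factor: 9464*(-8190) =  - 2^4*3^2*5^1*7^2 * 13^3 = -77510160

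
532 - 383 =149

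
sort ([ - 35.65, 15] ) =[ - 35.65, 15] 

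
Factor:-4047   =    -  3^1 * 19^1 * 71^1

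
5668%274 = 188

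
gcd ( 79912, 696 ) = 8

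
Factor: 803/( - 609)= -3^( - 1 ) * 7^( - 1 )*11^1 * 29^(-1 ) * 73^1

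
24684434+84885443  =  109569877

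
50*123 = 6150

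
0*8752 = 0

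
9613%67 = 32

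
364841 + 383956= 748797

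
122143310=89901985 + 32241325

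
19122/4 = 9561/2 = 4780.50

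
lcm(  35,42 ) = 210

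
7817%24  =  17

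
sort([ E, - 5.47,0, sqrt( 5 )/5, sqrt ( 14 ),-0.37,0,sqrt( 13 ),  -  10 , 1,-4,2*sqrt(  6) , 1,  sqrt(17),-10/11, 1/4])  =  [-10, - 5.47,  -  4, - 10/11, - 0.37, 0,  0,1/4,sqrt( 5)/5, 1, 1,E, sqrt ( 13),sqrt(14), sqrt (17 ), 2 * sqrt( 6 )] 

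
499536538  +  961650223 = 1461186761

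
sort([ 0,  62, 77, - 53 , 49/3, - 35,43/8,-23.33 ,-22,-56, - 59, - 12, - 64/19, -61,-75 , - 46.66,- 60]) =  [ - 75 ,-61, - 60, - 59,  -  56 ,-53,-46.66,-35,-23.33 ,-22, - 12, -64/19 , 0, 43/8, 49/3, 62, 77 ] 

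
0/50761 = 0 = 0.00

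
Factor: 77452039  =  7^1*1021^1*10837^1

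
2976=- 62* ( - 48) 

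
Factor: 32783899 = 113^1*223^1 * 1301^1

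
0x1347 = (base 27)6KL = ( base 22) A47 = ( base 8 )11507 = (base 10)4935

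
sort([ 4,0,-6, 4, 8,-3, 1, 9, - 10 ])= [-10,  -  6 , - 3,0,1, 4,4,8,9] 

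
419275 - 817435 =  - 398160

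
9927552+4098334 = 14025886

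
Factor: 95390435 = 5^1*7^1*587^1*4643^1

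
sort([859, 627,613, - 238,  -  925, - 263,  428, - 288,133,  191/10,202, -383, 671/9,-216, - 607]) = [  -  925, - 607,- 383, - 288, - 263, - 238, - 216 , 191/10, 671/9, 133,202, 428, 613, 627,859]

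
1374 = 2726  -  1352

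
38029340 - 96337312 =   -  58307972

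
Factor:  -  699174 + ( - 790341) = -3^1*5^1*  199^1*499^1  =  - 1489515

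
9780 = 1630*6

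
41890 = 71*590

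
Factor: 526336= 2^11 * 257^1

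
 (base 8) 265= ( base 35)56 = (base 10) 181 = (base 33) 5G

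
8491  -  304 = 8187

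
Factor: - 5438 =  - 2^1*2719^1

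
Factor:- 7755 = -3^1*5^1*11^1*47^1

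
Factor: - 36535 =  - 5^1* 7307^1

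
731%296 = 139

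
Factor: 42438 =2^1*3^1*11^1  *643^1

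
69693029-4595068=65097961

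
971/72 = 13+35/72=13.49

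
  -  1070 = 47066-48136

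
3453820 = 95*36356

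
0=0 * 356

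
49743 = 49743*1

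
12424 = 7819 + 4605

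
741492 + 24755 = 766247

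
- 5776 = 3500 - 9276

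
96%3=0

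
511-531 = -20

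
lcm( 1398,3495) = 6990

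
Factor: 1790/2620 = 2^( - 1) * 131^(-1)*179^1 = 179/262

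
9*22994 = 206946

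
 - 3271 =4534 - 7805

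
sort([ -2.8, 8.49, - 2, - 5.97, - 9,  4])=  [ - 9 ,-5.97, - 2.8 , - 2  ,  4, 8.49]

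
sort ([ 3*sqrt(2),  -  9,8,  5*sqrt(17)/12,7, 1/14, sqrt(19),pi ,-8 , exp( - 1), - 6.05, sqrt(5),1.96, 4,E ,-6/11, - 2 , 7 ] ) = [ - 9, - 8, - 6.05,-2, - 6/11,1/14,exp( - 1),5*sqrt( 17 ) /12,1.96,sqrt(5), E, pi , 4,3*sqrt( 2), sqrt(19), 7,7,8]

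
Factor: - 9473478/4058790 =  - 5^(-1 )*7^1*193^( - 1)*211^1*701^ ( - 1 )*1069^1= -1578913/676465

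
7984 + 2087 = 10071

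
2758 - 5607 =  - 2849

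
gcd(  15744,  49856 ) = 2624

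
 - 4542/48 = - 757/8 = -94.62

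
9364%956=760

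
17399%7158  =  3083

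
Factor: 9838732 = 2^2*19^1*129457^1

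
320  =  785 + -465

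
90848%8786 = 2988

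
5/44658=5/44658 = 0.00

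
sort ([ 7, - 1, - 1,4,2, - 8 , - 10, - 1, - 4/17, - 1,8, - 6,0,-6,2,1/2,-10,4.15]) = [ - 10, - 10, - 8, - 6,  -  6, - 1, - 1, - 1, - 1,- 4/17,0,1/2,2,2 , 4,4.15,7,8 ]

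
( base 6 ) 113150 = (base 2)10011000111010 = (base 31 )A5L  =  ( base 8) 23072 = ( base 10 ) 9786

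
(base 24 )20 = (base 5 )143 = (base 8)60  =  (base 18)2C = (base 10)48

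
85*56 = 4760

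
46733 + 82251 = 128984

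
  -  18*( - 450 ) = 8100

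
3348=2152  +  1196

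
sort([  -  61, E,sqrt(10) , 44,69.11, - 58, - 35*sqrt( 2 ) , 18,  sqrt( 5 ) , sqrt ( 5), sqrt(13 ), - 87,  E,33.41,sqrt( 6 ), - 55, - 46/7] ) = [ - 87, - 61, - 58, - 55, - 35*sqrt( 2), - 46/7,sqrt (5 ) , sqrt( 5),sqrt(  6 ),  E  ,  E,  sqrt( 10) , sqrt( 13),  18,33.41,44 , 69.11 ] 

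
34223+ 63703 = 97926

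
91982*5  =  459910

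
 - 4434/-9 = 1478/3 = 492.67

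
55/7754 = 55/7754  =  0.01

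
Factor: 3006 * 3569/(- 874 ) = -5364207/437=- 3^2 * 19^( - 1 )*23^ ( - 1 )*43^1*83^1  *167^1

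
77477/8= 77477/8 = 9684.62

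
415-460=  - 45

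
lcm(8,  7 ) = 56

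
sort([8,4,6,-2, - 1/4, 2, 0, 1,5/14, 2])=[ - 2, - 1/4, 0, 5/14, 1, 2,2 , 4, 6, 8 ]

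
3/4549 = 3/4549 = 0.00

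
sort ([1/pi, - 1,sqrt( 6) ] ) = [ - 1, 1/pi,sqrt( 6) ]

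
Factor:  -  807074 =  - 2^1*403537^1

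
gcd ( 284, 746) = 2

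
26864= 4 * 6716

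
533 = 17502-16969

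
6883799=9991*689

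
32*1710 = 54720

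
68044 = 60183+7861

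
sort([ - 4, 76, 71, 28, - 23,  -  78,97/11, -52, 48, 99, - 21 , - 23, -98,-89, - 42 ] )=[ - 98,-89,  -  78,-52, - 42 , - 23, - 23,-21,-4, 97/11, 28, 48, 71, 76, 99]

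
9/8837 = 9/8837 = 0.00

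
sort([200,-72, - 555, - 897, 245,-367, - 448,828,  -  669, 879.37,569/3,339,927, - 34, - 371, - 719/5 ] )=[ - 897,- 669,-555, - 448,-371, - 367, - 719/5 , - 72, - 34,569/3,200, 245,339, 828, 879.37,927 ] 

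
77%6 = 5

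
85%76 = 9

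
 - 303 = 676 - 979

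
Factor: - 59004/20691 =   -  596/209 = - 2^2*11^ ( - 1) * 19^ (  -  1)*149^1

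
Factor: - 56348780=-2^2*5^1*37^1*76147^1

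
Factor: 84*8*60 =2^7*3^2*5^1*7^1 =40320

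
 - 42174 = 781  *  ( - 54)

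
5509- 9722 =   -  4213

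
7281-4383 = 2898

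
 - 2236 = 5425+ - 7661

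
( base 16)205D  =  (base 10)8285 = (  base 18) 17a5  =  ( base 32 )82t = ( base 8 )20135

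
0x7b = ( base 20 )63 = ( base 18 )6F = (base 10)123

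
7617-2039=5578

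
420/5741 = 420/5741 = 0.07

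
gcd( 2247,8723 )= 1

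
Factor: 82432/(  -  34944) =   -  2^2*3^(  -  1 )*13^(  -  1 )*23^1=-92/39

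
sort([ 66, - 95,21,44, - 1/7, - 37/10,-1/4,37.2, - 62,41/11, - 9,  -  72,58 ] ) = [-95, - 72, - 62,-9,  -  37/10, - 1/4, - 1/7,41/11, 21,37.2 , 44, 58,66 ] 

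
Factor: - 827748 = -2^2 * 3^2*22993^1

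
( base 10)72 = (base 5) 242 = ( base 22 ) 36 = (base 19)3f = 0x48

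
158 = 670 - 512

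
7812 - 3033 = 4779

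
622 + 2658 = 3280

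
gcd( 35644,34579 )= 1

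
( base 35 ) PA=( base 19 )28b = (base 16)375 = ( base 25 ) 1aa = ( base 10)885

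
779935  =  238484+541451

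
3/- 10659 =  -1 + 3552/3553 = -0.00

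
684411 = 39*17549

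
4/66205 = 4/66205 = 0.00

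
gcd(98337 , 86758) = 1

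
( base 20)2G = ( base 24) 28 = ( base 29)1r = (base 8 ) 70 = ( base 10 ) 56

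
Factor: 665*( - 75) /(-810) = 3325/54 = 2^(-1)*3^( - 3 ) * 5^2*7^1*19^1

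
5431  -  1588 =3843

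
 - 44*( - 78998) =3475912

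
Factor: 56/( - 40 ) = -5^( - 1 )*7^1 = -  7/5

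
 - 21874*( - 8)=174992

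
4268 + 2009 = 6277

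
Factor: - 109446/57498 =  - 493/259 = -7^(-1)* 17^1*29^1*37^( - 1 ) 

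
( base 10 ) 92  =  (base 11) 84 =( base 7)161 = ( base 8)134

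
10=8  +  2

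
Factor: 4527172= 2^2*13^2*37^1*181^1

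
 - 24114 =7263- 31377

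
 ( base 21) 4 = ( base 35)4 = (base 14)4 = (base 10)4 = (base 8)4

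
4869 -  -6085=10954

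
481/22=21 + 19/22 =21.86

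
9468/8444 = 1 +256/2111 = 1.12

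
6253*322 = 2013466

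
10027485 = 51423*195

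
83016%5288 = 3696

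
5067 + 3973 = 9040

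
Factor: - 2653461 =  - 3^2*294829^1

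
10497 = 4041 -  - 6456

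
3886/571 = 3886/571  =  6.81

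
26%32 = 26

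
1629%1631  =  1629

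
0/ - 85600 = 0/1 =- 0.00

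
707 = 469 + 238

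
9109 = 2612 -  - 6497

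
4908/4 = 1227 = 1227.00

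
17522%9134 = 8388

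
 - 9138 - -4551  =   - 4587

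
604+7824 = 8428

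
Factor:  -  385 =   -  5^1 * 7^1 *11^1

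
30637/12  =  30637/12  =  2553.08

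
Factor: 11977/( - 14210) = -59/70 = - 2^( - 1)*5^( - 1)*7^ ( - 1)*59^1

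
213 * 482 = 102666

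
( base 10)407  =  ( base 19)128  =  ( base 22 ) ib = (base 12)29b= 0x197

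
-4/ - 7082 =2/3541 = 0.00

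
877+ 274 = 1151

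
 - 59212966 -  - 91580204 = 32367238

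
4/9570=2/4785  =  0.00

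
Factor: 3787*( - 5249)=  - 19877963=- 7^1*29^1*181^1*541^1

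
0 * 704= 0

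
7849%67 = 10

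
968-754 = 214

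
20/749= 20/749 = 0.03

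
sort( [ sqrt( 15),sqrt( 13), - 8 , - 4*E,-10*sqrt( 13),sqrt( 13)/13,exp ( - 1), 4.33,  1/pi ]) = [ - 10  *sqrt(13) ,-4*E, - 8,sqrt( 13)/13,  1/pi, exp( - 1) , sqrt( 13),sqrt ( 15 ),4.33] 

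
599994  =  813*738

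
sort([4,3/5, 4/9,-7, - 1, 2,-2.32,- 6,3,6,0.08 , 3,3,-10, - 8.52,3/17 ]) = [-10, - 8.52, -7, - 6, - 2.32, - 1,0.08,3/17,4/9,  3/5,2,3,  3, 3, 4, 6 ] 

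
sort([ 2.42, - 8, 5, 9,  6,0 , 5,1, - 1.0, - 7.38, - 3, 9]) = [-8 , - 7.38, - 3, - 1.0, 0, 1,2.42,5, 5, 6, 9, 9] 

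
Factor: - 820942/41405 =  - 2^1*5^(  -  1)*7^( - 2)*13^(-2)*31^1*13241^1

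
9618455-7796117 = 1822338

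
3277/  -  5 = - 3277/5 = - 655.40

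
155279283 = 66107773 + 89171510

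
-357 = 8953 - 9310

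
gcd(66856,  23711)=1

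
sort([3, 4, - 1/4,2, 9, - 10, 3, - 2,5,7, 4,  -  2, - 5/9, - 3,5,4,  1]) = [  -  10, - 3, - 2 , - 2, - 5/9, - 1/4,1, 2, 3,  3,4,4,4,  5,5, 7,9]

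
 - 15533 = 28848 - 44381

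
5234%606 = 386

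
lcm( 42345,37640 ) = 338760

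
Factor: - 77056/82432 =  - 2^( - 1)*23^( - 1 )*43^1 = -43/46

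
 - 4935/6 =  - 823+1/2 = - 822.50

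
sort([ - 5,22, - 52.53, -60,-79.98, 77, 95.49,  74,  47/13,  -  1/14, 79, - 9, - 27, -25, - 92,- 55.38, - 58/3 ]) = [ - 92, - 79.98, - 60,-55.38 , - 52.53,-27, - 25, - 58/3, - 9  , - 5, - 1/14,  47/13, 22,74,  77,79 , 95.49]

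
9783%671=389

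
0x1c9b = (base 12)42a3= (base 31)7j7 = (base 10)7323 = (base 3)101001020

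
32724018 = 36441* 898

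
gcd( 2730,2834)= 26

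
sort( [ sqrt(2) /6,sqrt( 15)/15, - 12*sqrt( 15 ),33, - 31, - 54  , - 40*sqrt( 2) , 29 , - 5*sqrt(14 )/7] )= [ - 40*sqrt( 2),-54, - 12*sqrt( 15 ), - 31,- 5*sqrt(14)/7 , sqrt( 2)/6, sqrt( 15)/15 , 29,33] 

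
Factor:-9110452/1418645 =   -  2^2* 5^(- 1)*13^2*151^( - 1 )*1879^ (-1 )*13477^1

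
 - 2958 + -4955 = - 7913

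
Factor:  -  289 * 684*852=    - 168419952 = - 2^4*3^3 * 17^2* 19^1*71^1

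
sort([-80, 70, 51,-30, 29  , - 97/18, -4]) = [-80 , -30, - 97/18,-4 , 29,51, 70 ]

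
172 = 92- - 80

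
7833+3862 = 11695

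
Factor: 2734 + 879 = 3613 = 3613^1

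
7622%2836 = 1950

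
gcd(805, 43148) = 161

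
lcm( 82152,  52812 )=739368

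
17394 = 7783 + 9611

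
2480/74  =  1240/37 = 33.51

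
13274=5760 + 7514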